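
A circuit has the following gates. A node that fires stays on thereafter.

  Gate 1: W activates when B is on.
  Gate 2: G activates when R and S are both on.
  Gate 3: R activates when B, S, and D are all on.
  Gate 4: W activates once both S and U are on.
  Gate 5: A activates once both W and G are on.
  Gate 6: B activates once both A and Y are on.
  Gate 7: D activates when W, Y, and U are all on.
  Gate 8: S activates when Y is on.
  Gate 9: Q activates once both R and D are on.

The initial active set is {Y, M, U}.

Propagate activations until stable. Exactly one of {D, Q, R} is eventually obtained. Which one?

Gate 8: Y on → S on.
S and U are on, so W activates (Gate 4).
W, Y, and U are on, so D activates (Gate 7).
R would need B, S, and D (Gate 3), but B never turns on. Q would need R and D (Gate 9), but R never turns on.

D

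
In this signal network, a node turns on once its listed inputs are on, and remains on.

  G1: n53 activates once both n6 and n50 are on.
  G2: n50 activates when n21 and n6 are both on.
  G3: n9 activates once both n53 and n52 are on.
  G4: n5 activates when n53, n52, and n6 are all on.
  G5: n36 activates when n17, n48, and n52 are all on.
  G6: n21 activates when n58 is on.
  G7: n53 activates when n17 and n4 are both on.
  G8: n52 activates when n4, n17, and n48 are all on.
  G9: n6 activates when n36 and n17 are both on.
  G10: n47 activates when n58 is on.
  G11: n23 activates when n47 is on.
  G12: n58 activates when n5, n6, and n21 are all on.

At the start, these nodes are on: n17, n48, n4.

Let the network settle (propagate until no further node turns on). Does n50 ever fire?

n50 would need n21 and n6 (G2), but n21 never turns on.

No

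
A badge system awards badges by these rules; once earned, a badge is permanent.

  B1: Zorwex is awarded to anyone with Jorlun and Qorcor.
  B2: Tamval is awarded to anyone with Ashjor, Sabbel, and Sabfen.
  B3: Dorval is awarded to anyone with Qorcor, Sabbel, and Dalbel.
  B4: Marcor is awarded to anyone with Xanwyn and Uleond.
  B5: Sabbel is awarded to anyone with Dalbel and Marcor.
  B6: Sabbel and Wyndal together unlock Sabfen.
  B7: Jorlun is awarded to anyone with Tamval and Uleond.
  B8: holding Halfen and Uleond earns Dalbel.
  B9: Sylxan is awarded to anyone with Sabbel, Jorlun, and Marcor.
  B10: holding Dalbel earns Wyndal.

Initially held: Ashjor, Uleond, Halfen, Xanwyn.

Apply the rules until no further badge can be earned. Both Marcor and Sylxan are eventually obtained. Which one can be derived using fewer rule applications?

Marcor: With Xanwyn and Uleond, Marcor is earned (B4). [1 rule application]
Sylxan: With Xanwyn and Uleond, Marcor is earned (B4). With Halfen and Uleond, Dalbel is earned (B8). With Dalbel and Marcor, Sabbel is earned (B5). With Dalbel, Wyndal is earned (B10). With Sabbel and Wyndal, Sabfen is earned (B6). With Ashjor, Sabbel, and Sabfen, Tamval is earned (B2). With Tamval and Uleond, Jorlun is earned (B7). With Sabbel, Jorlun, and Marcor, Sylxan is earned (B9). [8 rule applications]
Marcor needs fewer.

Marcor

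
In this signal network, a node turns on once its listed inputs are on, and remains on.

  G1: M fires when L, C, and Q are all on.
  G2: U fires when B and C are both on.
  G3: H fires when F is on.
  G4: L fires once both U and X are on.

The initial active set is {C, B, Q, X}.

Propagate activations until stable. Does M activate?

Yes

G2: B and C on → U on.
U and X are on, so L fires (G4).
G1: L, C, and Q on → M on.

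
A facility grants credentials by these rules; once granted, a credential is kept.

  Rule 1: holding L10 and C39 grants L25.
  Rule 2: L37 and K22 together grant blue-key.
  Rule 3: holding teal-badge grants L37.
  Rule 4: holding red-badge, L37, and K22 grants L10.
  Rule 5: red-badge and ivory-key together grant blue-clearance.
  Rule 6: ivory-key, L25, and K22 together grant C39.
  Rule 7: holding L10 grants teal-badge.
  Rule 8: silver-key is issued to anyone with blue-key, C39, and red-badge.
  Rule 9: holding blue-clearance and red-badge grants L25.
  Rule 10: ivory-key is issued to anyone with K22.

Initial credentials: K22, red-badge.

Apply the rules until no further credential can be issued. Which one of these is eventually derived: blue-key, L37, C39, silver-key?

C39

Holding K22 grants ivory-key (Rule 10).
Holding red-badge and ivory-key grants blue-clearance (Rule 5).
Holding blue-clearance and red-badge grants L25 (Rule 9).
Holding ivory-key, L25, and K22 grants C39 (Rule 6).
silver-key would need blue-key, C39, and red-badge (Rule 8), but blue-key is never granted. L37 would need teal-badge (Rule 3), but teal-badge is never granted. blue-key would need L37 and K22 (Rule 2), but L37 is never granted.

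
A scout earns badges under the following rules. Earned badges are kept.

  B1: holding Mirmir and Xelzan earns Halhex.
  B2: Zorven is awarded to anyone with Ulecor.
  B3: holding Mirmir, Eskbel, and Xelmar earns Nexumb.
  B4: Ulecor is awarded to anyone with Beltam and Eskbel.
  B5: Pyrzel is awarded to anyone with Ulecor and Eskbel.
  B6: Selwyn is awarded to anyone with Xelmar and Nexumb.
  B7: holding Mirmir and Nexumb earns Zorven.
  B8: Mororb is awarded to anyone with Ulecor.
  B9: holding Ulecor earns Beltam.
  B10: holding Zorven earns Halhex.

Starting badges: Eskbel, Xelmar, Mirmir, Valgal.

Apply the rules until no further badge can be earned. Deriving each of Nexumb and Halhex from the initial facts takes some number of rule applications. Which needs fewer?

Nexumb: With Mirmir, Eskbel, and Xelmar, Nexumb is earned (B3). [1 rule application]
Halhex: With Mirmir, Eskbel, and Xelmar, Nexumb is earned (B3). With Mirmir and Nexumb, Zorven is earned (B7). With Zorven, Halhex is earned (B10). [3 rule applications]
Nexumb needs fewer.

Nexumb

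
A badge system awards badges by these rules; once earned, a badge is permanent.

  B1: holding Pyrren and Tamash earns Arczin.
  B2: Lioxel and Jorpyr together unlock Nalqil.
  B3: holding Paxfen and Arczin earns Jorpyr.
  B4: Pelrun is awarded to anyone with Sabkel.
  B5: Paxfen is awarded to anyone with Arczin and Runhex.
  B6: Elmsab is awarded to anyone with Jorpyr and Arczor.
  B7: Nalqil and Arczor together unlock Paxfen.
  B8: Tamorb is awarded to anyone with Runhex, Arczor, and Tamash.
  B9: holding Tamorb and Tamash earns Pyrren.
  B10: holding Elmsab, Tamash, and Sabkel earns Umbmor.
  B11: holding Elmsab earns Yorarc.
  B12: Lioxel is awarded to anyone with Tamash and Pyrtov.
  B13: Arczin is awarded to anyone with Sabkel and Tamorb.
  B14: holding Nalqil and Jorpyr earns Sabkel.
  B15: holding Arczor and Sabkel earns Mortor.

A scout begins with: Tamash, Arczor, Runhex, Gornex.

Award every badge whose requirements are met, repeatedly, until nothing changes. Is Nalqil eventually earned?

Nalqil would need Lioxel and Jorpyr (B2), but Lioxel is never earned.

No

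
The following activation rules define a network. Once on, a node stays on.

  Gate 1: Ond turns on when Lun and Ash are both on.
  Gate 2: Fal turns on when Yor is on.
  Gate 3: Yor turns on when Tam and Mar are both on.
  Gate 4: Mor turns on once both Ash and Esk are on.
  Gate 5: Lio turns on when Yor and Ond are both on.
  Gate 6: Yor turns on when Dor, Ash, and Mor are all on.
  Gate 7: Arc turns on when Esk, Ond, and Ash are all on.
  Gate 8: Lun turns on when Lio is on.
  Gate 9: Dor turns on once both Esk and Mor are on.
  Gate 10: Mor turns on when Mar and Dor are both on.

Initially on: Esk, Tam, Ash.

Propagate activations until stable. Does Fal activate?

Ash and Esk are on, so Mor turns on (Gate 4).
Esk and Mor are on, so Dor turns on (Gate 9).
Gate 6: Dor, Ash, and Mor on → Yor on.
Gate 2: Yor on → Fal on.

Yes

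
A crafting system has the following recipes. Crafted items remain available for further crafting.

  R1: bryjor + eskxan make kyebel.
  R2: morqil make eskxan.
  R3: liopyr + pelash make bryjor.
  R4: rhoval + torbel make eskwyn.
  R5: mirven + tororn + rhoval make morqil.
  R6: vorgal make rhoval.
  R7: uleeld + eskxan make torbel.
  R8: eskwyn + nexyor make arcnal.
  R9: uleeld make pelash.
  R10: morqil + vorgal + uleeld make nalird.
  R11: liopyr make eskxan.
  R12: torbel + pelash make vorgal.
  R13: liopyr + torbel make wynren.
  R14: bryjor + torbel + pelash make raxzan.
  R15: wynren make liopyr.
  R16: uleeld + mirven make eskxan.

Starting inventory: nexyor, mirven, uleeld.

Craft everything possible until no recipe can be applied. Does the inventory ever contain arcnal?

Yes

uleeld + mirven → eskxan (R16).
Using R9, uleeld makes pelash.
uleeld + eskxan → torbel (R7).
torbel + pelash → vorgal (R12).
Using R6, vorgal makes rhoval.
Using R4, rhoval and torbel make eskwyn.
eskwyn + nexyor → arcnal (R8).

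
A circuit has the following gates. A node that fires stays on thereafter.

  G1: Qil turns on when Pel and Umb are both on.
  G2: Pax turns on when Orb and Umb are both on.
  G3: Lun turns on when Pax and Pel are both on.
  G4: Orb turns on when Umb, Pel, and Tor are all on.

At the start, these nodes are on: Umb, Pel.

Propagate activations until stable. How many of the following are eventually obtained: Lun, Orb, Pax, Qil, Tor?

G1: Pel and Umb on → Qil on.
Lun would need Pax and Pel (G3), but Pax never turns on.
Orb would need Umb, Pel, and Tor (G4), but Tor never turns on.
Pax would need Orb and Umb (G2), but Orb never turns on.
Qil: reached.
No rule produces Tor, and it is not given.
Reached: Qil — 1 of the 5.

1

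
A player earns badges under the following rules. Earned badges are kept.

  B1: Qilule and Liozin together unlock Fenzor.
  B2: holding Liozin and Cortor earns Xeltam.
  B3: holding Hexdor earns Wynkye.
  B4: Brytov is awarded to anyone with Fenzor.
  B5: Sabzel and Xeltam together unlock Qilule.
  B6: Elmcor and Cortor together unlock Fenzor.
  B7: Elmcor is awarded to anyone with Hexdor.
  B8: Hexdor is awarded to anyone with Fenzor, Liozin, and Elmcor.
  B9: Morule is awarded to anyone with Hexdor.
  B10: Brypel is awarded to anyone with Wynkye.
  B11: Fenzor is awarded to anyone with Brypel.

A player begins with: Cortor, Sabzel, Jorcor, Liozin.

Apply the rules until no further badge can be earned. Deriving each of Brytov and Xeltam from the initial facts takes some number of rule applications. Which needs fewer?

Xeltam: With Liozin and Cortor, Xeltam is earned (B2). [1 rule application]
Brytov: With Liozin and Cortor, Xeltam is earned (B2). With Sabzel and Xeltam, Qilule is earned (B5). With Qilule and Liozin, Fenzor is earned (B1). With Fenzor, Brytov is earned (B4). [4 rule applications]
Xeltam needs fewer.

Xeltam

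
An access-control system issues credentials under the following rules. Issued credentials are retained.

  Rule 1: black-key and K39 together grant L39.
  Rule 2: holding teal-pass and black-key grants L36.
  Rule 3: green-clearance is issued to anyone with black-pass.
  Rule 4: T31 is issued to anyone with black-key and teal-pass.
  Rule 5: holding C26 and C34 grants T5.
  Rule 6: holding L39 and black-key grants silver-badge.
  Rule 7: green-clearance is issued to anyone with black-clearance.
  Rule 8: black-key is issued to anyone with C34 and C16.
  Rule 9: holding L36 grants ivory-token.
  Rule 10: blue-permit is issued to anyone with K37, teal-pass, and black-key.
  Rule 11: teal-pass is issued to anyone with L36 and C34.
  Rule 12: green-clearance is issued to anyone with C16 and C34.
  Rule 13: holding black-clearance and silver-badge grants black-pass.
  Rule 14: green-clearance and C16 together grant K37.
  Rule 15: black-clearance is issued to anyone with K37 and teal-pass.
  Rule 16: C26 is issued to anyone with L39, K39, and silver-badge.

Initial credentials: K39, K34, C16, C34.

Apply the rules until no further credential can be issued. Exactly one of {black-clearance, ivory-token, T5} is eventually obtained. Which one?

T5

Holding C34 and C16 grants black-key (Rule 8).
Holding black-key and K39 grants L39 (Rule 1).
Holding L39 and black-key grants silver-badge (Rule 6).
Holding L39, K39, and silver-badge grants C26 (Rule 16).
Holding C26 and C34 grants T5 (Rule 5).
ivory-token would need L36 (Rule 9), but L36 is never granted. black-clearance would need K37 and teal-pass (Rule 15), but teal-pass is never granted.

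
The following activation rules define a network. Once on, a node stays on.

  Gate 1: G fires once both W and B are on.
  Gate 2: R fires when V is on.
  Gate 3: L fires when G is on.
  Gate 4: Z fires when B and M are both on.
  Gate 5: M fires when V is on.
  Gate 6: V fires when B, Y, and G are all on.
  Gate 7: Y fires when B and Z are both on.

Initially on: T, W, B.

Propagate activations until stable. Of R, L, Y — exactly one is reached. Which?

L

Gate 1: W and B on → G on.
Gate 3: G on → L on.
Y would need B and Z (Gate 7), but Z never turns on. R would need V (Gate 2), but V never turns on.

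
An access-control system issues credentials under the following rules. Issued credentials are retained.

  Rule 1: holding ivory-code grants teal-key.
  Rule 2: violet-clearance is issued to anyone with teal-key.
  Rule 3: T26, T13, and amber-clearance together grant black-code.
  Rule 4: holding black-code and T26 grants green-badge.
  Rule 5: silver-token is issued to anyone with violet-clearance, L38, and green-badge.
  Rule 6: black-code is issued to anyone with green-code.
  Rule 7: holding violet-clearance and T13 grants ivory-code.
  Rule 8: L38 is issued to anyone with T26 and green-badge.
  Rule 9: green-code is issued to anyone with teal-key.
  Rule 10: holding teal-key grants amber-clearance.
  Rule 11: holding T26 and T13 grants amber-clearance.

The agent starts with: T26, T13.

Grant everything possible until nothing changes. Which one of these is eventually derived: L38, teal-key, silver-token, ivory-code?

L38

Holding T26 and T13 grants amber-clearance (Rule 11).
Holding T26, T13, and amber-clearance grants black-code (Rule 3).
Holding black-code and T26 grants green-badge (Rule 4).
Holding T26 and green-badge grants L38 (Rule 8).
silver-token would need violet-clearance, L38, and green-badge (Rule 5), but violet-clearance is never granted. teal-key would need ivory-code (Rule 1), but ivory-code is never granted. ivory-code would need violet-clearance and T13 (Rule 7), but violet-clearance is never granted.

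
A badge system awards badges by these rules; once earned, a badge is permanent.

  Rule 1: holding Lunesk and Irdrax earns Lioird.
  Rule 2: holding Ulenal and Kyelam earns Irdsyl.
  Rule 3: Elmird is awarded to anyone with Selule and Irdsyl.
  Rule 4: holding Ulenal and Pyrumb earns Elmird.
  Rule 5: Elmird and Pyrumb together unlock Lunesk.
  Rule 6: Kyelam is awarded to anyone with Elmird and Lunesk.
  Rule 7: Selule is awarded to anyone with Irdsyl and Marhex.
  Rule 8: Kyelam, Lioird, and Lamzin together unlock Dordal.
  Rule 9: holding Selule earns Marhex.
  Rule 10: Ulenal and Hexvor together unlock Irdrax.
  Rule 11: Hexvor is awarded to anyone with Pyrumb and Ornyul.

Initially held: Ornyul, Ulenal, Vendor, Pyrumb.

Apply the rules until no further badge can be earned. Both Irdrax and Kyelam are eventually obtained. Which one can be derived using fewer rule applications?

Irdrax: With Pyrumb and Ornyul, Hexvor is earned (Rule 11). With Ulenal and Hexvor, Irdrax is earned (Rule 10). [2 rule applications]
Kyelam: With Ulenal and Pyrumb, Elmird is earned (Rule 4). With Elmird and Pyrumb, Lunesk is earned (Rule 5). With Elmird and Lunesk, Kyelam is earned (Rule 6). [3 rule applications]
Irdrax needs fewer.

Irdrax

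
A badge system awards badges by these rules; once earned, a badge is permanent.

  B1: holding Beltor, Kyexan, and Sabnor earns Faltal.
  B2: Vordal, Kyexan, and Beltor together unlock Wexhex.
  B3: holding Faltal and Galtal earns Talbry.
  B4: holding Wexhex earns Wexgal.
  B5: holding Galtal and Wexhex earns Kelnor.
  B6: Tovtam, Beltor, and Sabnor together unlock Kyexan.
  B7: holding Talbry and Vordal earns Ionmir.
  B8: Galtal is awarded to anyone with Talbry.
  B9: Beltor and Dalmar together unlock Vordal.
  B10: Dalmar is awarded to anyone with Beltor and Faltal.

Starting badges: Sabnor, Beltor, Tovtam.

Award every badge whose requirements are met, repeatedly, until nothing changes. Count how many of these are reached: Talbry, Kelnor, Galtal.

Talbry would need Faltal and Galtal (B3), but Galtal is never earned.
Kelnor would need Galtal and Wexhex (B5), but Galtal is never earned.
Galtal would need Talbry (B8), but Talbry is never earned.
None of the 3 are reached.

0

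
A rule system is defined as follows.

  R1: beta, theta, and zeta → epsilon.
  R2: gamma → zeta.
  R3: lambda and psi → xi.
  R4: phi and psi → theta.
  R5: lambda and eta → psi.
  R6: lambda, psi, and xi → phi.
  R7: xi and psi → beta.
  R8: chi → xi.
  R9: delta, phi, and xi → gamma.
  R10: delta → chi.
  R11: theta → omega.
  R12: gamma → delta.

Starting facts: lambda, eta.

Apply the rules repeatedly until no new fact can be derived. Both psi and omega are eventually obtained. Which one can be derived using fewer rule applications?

psi: lambda and eta hold, so psi follows (R5). [1 rule application]
omega: lambda and eta hold, so psi follows (R5). lambda and psi hold, so xi follows (R3). lambda, psi, and xi hold, so phi follows (R6). phi and psi hold, so theta follows (R4). theta holds, so omega follows (R11). [5 rule applications]
psi needs fewer.

psi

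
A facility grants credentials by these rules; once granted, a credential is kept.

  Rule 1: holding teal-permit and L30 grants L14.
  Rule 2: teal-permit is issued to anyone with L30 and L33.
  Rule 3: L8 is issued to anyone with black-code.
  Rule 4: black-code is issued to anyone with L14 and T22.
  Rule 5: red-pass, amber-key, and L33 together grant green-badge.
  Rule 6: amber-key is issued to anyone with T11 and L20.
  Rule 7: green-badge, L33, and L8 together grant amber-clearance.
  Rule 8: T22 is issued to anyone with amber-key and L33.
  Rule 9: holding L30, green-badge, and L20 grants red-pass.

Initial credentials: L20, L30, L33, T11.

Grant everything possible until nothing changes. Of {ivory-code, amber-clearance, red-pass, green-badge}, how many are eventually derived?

0

No rule produces ivory-code, and it is not given.
amber-clearance would need green-badge, L33, and L8 (Rule 7), but green-badge is never granted.
red-pass would need L30, green-badge, and L20 (Rule 9), but green-badge is never granted.
green-badge would need red-pass, amber-key, and L33 (Rule 5), but red-pass is never granted.
None of the 4 are reached.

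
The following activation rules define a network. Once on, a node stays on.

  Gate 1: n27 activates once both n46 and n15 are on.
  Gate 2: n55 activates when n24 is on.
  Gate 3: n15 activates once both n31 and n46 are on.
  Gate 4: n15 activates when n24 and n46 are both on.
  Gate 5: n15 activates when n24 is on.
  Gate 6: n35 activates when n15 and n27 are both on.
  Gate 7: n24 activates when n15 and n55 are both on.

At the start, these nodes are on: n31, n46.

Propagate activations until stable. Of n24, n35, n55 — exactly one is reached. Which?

Gate 3: n31 and n46 on → n15 on.
Gate 1: n46 and n15 on → n27 on.
Gate 6: n15 and n27 on → n35 on.
n24 would need n15 and n55 (Gate 7), but n55 never turns on. n55 would need n24 (Gate 2), but n24 never turns on.

n35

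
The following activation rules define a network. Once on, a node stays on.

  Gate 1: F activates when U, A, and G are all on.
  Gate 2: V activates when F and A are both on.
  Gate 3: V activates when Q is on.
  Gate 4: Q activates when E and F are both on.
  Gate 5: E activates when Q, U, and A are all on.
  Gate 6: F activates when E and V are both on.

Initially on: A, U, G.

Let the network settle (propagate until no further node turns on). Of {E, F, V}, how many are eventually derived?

2

U, A, and G are on, so F activates (Gate 1).
Gate 2: F and A on → V on.
E would need Q, U, and A (Gate 5), but Q never turns on.
F: reached.
V: reached.
Reached: F and V — 2 of the 3.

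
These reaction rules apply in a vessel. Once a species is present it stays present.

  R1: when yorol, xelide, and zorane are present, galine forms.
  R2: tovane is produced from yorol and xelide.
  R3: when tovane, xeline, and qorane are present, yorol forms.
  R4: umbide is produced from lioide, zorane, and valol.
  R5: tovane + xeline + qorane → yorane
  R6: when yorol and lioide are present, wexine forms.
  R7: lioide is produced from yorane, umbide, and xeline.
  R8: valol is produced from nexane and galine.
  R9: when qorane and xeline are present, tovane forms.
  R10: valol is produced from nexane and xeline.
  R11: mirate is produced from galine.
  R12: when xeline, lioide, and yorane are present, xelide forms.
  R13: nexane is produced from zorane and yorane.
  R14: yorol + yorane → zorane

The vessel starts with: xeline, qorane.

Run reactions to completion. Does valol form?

Yes

qorane and xeline present → tovane forms (R9).
tovane, xeline, and qorane present → yorol forms (R3).
tovane, xeline, and qorane present → yorane forms (R5).
yorol and yorane present → zorane forms (R14).
zorane and yorane present → nexane forms (R13).
nexane and xeline present → valol forms (R10).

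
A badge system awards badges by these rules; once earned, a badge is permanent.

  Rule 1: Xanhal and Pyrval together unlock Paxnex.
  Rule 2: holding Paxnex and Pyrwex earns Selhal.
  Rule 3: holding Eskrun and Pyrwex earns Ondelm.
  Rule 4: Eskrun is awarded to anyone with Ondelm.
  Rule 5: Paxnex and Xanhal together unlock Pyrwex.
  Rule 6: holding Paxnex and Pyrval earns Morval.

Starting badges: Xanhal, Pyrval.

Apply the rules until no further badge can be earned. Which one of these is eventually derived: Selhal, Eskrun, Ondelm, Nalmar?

Selhal

With Xanhal and Pyrval, Paxnex is earned (Rule 1).
With Paxnex and Xanhal, Pyrwex is earned (Rule 5).
With Paxnex and Pyrwex, Selhal is earned (Rule 2).
No rule produces Nalmar, and it is not given. Eskrun would need Ondelm (Rule 4), but Ondelm is never earned. Ondelm would need Eskrun and Pyrwex (Rule 3), but Eskrun is never earned.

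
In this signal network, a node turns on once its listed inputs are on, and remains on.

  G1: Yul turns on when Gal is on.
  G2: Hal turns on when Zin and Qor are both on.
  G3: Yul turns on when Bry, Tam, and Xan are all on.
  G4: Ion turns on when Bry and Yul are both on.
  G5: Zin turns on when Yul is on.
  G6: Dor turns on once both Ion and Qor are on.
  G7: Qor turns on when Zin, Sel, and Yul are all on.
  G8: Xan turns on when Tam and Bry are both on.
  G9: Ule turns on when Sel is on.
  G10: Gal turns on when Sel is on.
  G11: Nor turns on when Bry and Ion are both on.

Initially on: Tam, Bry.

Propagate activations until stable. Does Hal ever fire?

Hal would need Zin and Qor (G2), but Qor never turns on.

No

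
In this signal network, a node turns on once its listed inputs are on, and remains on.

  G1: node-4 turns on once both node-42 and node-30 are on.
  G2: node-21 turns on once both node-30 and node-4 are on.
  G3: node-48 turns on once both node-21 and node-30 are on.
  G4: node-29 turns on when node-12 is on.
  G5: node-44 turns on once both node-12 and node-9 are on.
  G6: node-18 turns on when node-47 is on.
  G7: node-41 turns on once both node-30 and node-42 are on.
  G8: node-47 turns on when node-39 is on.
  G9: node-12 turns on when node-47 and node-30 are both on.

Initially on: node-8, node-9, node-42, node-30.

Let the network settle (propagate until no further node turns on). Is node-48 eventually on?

G1: node-42 and node-30 on → node-4 on.
node-30 and node-4 are on, so node-21 turns on (G2).
G3: node-21 and node-30 on → node-48 on.

Yes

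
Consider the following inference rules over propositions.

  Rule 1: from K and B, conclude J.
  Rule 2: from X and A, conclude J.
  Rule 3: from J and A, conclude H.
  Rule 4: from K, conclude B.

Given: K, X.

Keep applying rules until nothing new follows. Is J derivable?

Yes

From K, Rule 4 gives B.
K and B hold, so J follows (Rule 1).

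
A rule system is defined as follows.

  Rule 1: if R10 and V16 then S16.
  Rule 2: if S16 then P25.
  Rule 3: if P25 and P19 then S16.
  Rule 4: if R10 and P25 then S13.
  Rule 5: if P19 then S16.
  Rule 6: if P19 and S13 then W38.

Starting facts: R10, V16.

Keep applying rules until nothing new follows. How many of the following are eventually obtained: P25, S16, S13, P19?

R10 and V16 hold, so S16 follows (Rule 1).
S16 holds, so P25 follows (Rule 2).
R10 and P25 hold, so S13 follows (Rule 4).
P25: reached.
S16: reached.
S13: reached.
No rule produces P19, and it is not given.
Reached: P25, S16, and S13 — 3 of the 4.

3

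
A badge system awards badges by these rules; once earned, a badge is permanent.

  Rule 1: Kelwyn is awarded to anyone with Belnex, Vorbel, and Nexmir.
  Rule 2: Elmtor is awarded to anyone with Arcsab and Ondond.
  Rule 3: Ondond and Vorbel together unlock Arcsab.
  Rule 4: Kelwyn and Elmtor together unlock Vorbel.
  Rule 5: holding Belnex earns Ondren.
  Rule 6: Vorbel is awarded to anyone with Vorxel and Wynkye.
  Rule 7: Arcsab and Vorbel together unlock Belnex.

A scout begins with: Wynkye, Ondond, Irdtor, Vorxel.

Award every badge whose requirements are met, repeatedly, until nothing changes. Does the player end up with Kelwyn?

Kelwyn would need Belnex, Vorbel, and Nexmir (Rule 1), but Nexmir is never earned.

No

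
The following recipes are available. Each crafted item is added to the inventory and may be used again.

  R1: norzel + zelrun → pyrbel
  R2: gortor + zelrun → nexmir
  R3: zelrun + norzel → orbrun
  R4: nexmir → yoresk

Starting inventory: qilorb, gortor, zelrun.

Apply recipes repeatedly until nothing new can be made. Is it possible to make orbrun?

No

orbrun would need zelrun and norzel (R3), but norzel is never obtained.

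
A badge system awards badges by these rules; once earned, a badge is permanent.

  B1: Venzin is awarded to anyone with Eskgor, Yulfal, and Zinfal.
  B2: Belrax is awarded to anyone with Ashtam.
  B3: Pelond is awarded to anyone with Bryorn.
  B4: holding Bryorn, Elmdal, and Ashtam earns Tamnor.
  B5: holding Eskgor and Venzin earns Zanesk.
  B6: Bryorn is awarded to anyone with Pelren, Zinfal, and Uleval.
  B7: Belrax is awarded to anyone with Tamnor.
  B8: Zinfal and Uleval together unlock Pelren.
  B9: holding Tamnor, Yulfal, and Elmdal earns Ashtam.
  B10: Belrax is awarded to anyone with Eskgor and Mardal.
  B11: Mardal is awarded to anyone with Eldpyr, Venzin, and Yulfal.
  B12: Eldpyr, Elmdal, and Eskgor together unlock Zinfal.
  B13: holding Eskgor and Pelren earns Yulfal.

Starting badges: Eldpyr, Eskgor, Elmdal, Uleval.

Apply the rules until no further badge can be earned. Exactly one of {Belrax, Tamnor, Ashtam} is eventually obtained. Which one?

Belrax

With Eldpyr, Elmdal, and Eskgor, Zinfal is earned (B12).
With Zinfal and Uleval, Pelren is earned (B8).
With Eskgor and Pelren, Yulfal is earned (B13).
With Eskgor, Yulfal, and Zinfal, Venzin is earned (B1).
With Eldpyr, Venzin, and Yulfal, Mardal is earned (B11).
With Eskgor and Mardal, Belrax is earned (B10).
Ashtam would need Tamnor, Yulfal, and Elmdal (B9), but Tamnor is never earned. Tamnor would need Bryorn, Elmdal, and Ashtam (B4), but Ashtam is never earned.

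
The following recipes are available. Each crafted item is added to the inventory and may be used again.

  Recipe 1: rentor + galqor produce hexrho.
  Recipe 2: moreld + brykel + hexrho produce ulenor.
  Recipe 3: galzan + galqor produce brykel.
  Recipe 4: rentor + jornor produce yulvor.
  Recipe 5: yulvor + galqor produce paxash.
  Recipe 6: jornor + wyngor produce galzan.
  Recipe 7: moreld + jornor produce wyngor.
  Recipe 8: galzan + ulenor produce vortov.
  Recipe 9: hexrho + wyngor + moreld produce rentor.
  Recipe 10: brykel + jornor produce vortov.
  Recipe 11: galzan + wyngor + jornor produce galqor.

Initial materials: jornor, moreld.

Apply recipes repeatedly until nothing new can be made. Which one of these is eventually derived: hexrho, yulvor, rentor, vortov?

vortov

Using Recipe 7, moreld and jornor make wyngor.
Using Recipe 6, jornor and wyngor make galzan.
galzan + wyngor + jornor → galqor (Recipe 11).
Using Recipe 3, galzan and galqor make brykel.
brykel + jornor → vortov (Recipe 10).
hexrho would need rentor and galqor (Recipe 1), but rentor is never obtained. rentor would need hexrho, wyngor, and moreld (Recipe 9), but hexrho is never obtained. yulvor would need rentor and jornor (Recipe 4), but rentor is never obtained.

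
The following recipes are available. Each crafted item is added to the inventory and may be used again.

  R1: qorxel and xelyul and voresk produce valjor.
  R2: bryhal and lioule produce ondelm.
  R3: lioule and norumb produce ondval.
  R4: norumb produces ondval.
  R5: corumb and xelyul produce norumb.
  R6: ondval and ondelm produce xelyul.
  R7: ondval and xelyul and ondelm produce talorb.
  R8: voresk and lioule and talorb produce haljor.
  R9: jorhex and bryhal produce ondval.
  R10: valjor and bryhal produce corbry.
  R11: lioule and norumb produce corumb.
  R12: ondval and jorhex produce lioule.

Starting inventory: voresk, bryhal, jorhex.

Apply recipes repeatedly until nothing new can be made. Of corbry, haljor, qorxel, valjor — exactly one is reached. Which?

haljor

Using R9, jorhex and bryhal make ondval.
ondval and jorhex → lioule (R12).
bryhal and lioule → ondelm (R2).
Using R6, ondval and ondelm make xelyul.
Using R7, ondval, xelyul, and ondelm make talorb.
Using R8, voresk, lioule, and talorb make haljor.
corbry would need valjor and bryhal (R10), but valjor is never obtained. No rule produces qorxel, and it is not given. valjor would need qorxel, xelyul, and voresk (R1), but qorxel is never obtained.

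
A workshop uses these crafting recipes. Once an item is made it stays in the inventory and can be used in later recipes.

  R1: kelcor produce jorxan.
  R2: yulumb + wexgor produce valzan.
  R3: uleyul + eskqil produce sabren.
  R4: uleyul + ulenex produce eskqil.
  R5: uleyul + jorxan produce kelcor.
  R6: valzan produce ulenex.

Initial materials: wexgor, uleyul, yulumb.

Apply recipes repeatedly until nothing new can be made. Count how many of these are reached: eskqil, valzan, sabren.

yulumb + wexgor → valzan (R2).
valzan → ulenex (R6).
Using R4, uleyul and ulenex make eskqil.
uleyul + eskqil → sabren (R3).
eskqil: reached.
valzan: reached.
sabren: reached.
All 3 are reached.

3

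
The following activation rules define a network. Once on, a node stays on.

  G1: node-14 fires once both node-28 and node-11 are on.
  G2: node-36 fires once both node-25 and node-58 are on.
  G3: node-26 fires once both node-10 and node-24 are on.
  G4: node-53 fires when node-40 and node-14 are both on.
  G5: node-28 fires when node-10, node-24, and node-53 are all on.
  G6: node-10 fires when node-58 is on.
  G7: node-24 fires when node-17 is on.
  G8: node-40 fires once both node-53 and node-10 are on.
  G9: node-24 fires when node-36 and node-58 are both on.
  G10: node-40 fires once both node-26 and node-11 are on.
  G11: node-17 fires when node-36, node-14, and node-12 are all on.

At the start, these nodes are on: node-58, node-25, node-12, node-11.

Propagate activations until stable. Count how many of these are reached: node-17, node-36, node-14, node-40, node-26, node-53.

3

G6: node-58 on → node-10 on.
G2: node-25 and node-58 on → node-36 on.
G9: node-36 and node-58 on → node-24 on.
G3: node-10 and node-24 on → node-26 on.
G10: node-26 and node-11 on → node-40 on.
node-17 would need node-36, node-14, and node-12 (G11), but node-14 never turns on.
node-36: reached.
node-14 would need node-28 and node-11 (G1), but node-28 never turns on.
node-40: reached.
node-26: reached.
node-53 would need node-40 and node-14 (G4), but node-14 never turns on.
Reached: node-36, node-40, and node-26 — 3 of the 6.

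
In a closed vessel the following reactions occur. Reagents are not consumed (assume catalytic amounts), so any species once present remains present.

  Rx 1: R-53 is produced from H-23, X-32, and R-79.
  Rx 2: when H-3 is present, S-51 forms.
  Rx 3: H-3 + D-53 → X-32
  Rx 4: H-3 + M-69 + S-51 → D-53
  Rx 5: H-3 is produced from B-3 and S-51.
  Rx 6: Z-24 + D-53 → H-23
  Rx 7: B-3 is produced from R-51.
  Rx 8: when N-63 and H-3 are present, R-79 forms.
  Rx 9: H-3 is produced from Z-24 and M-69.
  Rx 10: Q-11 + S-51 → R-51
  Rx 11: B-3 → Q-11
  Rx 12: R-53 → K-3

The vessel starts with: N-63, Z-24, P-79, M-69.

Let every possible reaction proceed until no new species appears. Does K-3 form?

Z-24 and M-69 present → H-3 forms (Rx 9).
N-63 and H-3 present → R-79 forms (Rx 8).
H-3 present → S-51 forms (Rx 2).
H-3, M-69, and S-51 present → D-53 forms (Rx 4).
Z-24 and D-53 present → H-23 forms (Rx 6).
H-3 and D-53 present → X-32 forms (Rx 3).
H-23, X-32, and R-79 present → R-53 forms (Rx 1).
R-53 present → K-3 forms (Rx 12).

Yes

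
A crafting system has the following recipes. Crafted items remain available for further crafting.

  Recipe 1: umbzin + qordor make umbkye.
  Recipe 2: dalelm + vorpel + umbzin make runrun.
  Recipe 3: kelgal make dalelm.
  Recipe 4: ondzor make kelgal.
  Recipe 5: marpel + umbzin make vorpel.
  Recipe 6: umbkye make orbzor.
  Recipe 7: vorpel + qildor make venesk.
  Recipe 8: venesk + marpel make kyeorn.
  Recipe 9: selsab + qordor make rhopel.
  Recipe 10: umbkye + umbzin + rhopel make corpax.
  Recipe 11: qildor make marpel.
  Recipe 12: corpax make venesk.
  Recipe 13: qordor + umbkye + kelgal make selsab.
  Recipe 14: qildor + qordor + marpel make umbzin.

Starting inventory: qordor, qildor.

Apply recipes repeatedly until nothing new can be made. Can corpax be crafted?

No

corpax would need umbkye, umbzin, and rhopel (Recipe 10), but rhopel is never obtained.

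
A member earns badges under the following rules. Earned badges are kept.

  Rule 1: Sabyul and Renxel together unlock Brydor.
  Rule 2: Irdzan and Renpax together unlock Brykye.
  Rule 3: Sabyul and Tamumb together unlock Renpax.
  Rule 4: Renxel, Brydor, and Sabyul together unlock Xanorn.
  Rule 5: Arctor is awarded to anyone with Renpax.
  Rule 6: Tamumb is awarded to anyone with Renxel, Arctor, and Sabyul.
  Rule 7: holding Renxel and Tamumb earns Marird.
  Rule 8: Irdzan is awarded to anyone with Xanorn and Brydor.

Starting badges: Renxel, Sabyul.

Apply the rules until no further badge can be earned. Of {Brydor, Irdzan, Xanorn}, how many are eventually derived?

3

With Sabyul and Renxel, Brydor is earned (Rule 1).
With Renxel, Brydor, and Sabyul, Xanorn is earned (Rule 4).
With Xanorn and Brydor, Irdzan is earned (Rule 8).
Brydor: reached.
Irdzan: reached.
Xanorn: reached.
All 3 are reached.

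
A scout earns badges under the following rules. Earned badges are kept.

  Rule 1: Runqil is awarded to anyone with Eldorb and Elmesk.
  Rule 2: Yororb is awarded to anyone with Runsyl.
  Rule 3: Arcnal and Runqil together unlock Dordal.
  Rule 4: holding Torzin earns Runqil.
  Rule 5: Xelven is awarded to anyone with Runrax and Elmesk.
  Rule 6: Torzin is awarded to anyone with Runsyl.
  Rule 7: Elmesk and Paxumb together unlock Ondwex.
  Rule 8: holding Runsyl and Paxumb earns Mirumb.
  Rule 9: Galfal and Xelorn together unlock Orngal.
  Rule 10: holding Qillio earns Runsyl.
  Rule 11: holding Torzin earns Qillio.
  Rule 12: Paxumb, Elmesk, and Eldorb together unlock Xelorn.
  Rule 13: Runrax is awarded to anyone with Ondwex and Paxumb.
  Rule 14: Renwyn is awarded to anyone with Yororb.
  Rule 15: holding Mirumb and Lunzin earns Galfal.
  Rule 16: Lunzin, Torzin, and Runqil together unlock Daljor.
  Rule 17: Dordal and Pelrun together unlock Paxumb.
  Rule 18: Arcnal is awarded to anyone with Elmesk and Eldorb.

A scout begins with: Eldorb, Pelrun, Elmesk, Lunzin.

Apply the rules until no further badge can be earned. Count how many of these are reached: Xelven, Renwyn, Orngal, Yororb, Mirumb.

1

With Elmesk and Eldorb, Arcnal is earned (Rule 18).
With Eldorb and Elmesk, Runqil is earned (Rule 1).
With Arcnal and Runqil, Dordal is earned (Rule 3).
With Dordal and Pelrun, Paxumb is earned (Rule 17).
With Elmesk and Paxumb, Ondwex is earned (Rule 7).
With Ondwex and Paxumb, Runrax is earned (Rule 13).
With Runrax and Elmesk, Xelven is earned (Rule 5).
Xelven: reached.
Renwyn would need Yororb (Rule 14), but Yororb is never earned.
Orngal would need Galfal and Xelorn (Rule 9), but Galfal is never earned.
Yororb would need Runsyl (Rule 2), but Runsyl is never earned.
Mirumb would need Runsyl and Paxumb (Rule 8), but Runsyl is never earned.
Reached: Xelven — 1 of the 5.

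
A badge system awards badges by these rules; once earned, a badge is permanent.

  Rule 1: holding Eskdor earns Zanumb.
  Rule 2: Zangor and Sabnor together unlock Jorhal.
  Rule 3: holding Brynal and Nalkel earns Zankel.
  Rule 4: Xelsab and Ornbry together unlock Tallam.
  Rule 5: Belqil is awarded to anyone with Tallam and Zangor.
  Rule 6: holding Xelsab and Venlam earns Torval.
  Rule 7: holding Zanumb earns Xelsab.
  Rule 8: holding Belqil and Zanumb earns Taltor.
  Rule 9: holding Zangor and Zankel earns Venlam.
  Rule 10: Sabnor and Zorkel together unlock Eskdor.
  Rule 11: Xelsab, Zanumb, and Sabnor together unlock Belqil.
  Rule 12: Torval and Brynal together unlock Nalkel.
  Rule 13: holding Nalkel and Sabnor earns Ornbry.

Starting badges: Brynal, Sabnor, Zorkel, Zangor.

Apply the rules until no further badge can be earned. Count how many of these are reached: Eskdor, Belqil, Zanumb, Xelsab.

With Sabnor and Zorkel, Eskdor is earned (Rule 10).
With Eskdor, Zanumb is earned (Rule 1).
With Zanumb, Xelsab is earned (Rule 7).
With Xelsab, Zanumb, and Sabnor, Belqil is earned (Rule 11).
Eskdor: reached.
Belqil: reached.
Zanumb: reached.
Xelsab: reached.
All 4 are reached.

4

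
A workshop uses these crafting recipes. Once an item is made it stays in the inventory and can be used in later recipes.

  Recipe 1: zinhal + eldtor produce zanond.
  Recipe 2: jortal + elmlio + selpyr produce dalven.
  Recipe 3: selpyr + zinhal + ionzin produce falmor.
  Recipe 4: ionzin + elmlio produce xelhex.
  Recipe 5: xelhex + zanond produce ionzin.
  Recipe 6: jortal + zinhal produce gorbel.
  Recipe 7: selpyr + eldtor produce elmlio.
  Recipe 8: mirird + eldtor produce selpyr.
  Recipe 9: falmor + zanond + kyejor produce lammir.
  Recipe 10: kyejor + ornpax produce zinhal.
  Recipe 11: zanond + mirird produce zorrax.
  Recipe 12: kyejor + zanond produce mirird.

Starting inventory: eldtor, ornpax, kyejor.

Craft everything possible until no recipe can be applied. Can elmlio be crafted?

kyejor + ornpax → zinhal (Recipe 10).
Using Recipe 1, zinhal and eldtor make zanond.
kyejor + zanond → mirird (Recipe 12).
mirird + eldtor → selpyr (Recipe 8).
Using Recipe 7, selpyr and eldtor make elmlio.

Yes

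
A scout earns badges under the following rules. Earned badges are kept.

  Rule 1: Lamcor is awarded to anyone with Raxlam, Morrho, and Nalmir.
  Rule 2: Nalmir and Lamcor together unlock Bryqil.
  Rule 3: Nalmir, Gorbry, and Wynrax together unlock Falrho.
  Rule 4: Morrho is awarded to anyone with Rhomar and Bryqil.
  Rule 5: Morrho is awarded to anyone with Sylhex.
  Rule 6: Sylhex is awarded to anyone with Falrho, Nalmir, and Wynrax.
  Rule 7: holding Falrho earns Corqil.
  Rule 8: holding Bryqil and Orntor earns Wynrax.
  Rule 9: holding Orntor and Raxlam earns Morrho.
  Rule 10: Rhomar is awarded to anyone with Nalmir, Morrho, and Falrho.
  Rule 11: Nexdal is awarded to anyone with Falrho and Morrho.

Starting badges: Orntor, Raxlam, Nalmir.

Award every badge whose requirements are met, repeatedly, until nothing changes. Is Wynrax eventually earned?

Yes

With Orntor and Raxlam, Morrho is earned (Rule 9).
With Raxlam, Morrho, and Nalmir, Lamcor is earned (Rule 1).
With Nalmir and Lamcor, Bryqil is earned (Rule 2).
With Bryqil and Orntor, Wynrax is earned (Rule 8).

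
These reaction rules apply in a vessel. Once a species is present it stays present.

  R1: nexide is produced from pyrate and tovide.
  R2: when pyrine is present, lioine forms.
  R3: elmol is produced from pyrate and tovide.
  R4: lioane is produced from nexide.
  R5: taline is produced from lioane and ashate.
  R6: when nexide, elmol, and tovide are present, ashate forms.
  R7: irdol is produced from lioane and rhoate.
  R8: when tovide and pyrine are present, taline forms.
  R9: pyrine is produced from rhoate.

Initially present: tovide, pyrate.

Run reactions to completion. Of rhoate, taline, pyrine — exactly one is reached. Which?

taline

pyrate and tovide present → elmol forms (R3).
pyrate and tovide present → nexide forms (R1).
nexide present → lioane forms (R4).
nexide, elmol, and tovide present → ashate forms (R6).
lioane and ashate present → taline forms (R5).
pyrine would need rhoate (R9), but rhoate never forms. No rule produces rhoate, and it is not given.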